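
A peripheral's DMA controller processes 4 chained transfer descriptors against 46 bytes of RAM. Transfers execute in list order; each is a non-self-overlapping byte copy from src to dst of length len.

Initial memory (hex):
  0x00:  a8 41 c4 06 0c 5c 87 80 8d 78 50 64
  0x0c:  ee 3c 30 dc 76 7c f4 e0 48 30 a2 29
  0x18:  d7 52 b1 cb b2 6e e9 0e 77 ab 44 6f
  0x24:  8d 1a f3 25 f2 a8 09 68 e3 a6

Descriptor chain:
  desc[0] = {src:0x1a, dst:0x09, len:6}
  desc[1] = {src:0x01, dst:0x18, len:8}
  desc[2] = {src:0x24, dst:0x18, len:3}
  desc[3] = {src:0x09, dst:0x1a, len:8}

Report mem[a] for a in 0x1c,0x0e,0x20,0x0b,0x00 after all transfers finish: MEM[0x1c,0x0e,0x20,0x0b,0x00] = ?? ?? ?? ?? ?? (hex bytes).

MEM[0x1c,0x0e,0x20,0x0b,0x00] = b2 0e dc b2 a8

  after D0: wrote 6B at 0x09 = b1cbb26ee90e
  after D1: wrote 8B at 0x18 = 41c4060c5c87808d
  after D2: wrote 3B at 0x18 = 8d1af3
  after D3: wrote 8B at 0x1a = b1cbb26ee90edc76
query mem[0x1c]=0xb2, mem[0x0e]=0x0e, mem[0x20]=0xdc, mem[0x0b]=0xb2, mem[0x00]=0xa8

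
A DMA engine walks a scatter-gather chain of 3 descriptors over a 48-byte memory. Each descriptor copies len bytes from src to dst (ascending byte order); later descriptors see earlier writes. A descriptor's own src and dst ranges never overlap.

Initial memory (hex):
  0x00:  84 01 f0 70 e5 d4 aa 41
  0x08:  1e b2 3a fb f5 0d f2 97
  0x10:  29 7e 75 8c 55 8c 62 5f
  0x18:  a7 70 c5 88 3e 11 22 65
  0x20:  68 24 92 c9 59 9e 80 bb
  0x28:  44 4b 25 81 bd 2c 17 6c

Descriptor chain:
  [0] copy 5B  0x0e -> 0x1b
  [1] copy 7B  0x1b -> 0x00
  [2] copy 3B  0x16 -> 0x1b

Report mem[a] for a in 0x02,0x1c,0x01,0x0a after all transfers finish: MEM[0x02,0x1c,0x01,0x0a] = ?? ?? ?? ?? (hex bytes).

MEM[0x02,0x1c,0x01,0x0a] = 29 5f 97 3a

[0] 0x0e->0x1b len=5 : f2 97 29 7e 75
[1] 0x1b->0x00 len=7 : f2 97 29 7e 75 68 24
[2] 0x16->0x1b len=3 : 62 5f a7
query mem[0x02]=0x29, mem[0x1c]=0x5f, mem[0x01]=0x97, mem[0x0a]=0x3a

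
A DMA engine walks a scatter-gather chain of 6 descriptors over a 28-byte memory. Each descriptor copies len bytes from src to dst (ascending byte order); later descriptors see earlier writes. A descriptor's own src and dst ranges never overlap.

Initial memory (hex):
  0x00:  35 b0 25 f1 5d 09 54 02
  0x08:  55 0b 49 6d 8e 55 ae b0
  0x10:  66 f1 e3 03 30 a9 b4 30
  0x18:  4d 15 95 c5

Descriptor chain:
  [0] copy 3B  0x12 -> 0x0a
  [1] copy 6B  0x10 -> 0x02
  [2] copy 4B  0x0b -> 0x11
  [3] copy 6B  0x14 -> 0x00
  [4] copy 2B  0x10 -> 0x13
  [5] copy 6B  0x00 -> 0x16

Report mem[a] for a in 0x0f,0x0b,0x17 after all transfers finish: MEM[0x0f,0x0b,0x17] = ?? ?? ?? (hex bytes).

MEM[0x0f,0x0b,0x17] = b0 03 a9

[0] 0x12->0x0a len=3 : e3 03 30
[1] 0x10->0x02 len=6 : 66 f1 e3 03 30 a9
[2] 0x0b->0x11 len=4 : 03 30 55 ae
[3] 0x14->0x00 len=6 : ae a9 b4 30 4d 15
[4] 0x10->0x13 len=2 : 66 03
[5] 0x00->0x16 len=6 : ae a9 b4 30 4d 15
query mem[0x0f]=0xb0, mem[0x0b]=0x03, mem[0x17]=0xa9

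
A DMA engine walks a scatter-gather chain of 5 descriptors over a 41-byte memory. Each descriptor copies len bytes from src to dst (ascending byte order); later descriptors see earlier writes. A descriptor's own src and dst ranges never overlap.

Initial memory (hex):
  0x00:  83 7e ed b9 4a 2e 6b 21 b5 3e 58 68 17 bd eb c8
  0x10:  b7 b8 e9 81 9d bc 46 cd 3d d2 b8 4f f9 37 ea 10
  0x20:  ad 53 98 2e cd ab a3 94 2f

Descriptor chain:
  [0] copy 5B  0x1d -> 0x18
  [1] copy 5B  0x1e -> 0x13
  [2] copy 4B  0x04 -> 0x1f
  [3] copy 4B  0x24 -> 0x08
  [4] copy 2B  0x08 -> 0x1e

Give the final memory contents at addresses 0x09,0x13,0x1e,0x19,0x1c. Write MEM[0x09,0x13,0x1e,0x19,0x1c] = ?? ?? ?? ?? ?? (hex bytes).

  after D0: wrote 5B at 0x18 = 37ea10ad53
  after D1: wrote 5B at 0x13 = ea10ad5398
  after D2: wrote 4B at 0x1f = 4a2e6b21
  after D3: wrote 4B at 0x08 = cdaba394
  after D4: wrote 2B at 0x1e = cdab
query mem[0x09]=0xab, mem[0x13]=0xea, mem[0x1e]=0xcd, mem[0x19]=0xea, mem[0x1c]=0x53

MEM[0x09,0x13,0x1e,0x19,0x1c] = ab ea cd ea 53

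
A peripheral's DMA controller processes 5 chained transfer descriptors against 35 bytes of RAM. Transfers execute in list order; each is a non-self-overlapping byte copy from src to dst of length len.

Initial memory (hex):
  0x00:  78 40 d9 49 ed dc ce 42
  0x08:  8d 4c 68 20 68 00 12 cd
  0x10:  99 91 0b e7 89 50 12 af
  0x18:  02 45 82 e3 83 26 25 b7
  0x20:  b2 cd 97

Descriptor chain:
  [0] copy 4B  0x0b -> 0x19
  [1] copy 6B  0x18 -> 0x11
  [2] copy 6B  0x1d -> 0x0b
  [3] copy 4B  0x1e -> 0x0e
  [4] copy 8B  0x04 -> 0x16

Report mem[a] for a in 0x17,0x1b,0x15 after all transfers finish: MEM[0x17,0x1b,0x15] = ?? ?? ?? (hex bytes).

D0: mem[0x19..0x1c] <- [20 68 00 12]
D1: mem[0x11..0x16] <- [02 20 68 00 12 26]
D2: mem[0x0b..0x10] <- [26 25 b7 b2 cd 97]
D3: mem[0x0e..0x11] <- [25 b7 b2 cd]
D4: mem[0x16..0x1d] <- [ed dc ce 42 8d 4c 68 26]
query mem[0x17]=0xdc, mem[0x1b]=0x4c, mem[0x15]=0x12

MEM[0x17,0x1b,0x15] = dc 4c 12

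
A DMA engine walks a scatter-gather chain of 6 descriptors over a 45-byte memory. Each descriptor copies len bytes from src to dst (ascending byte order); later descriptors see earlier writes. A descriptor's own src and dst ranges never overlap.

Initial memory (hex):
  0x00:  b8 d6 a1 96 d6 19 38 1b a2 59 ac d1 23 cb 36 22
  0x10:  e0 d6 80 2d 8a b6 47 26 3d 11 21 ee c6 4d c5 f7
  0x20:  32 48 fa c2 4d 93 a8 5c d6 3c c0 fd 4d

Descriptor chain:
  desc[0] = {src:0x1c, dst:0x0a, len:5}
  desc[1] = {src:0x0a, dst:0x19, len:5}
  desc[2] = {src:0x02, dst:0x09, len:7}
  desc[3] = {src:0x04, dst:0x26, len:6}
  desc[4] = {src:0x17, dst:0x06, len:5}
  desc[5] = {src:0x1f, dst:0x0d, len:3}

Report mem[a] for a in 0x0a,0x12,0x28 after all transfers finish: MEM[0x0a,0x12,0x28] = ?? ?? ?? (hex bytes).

D0: mem[0x0a..0x0e] <- [c6 4d c5 f7 32]
D1: mem[0x19..0x1d] <- [c6 4d c5 f7 32]
D2: mem[0x09..0x0f] <- [a1 96 d6 19 38 1b a2]
D3: mem[0x26..0x2b] <- [d6 19 38 1b a2 a1]
D4: mem[0x06..0x0a] <- [26 3d c6 4d c5]
D5: mem[0x0d..0x0f] <- [f7 32 48]
query mem[0x0a]=0xc5, mem[0x12]=0x80, mem[0x28]=0x38

MEM[0x0a,0x12,0x28] = c5 80 38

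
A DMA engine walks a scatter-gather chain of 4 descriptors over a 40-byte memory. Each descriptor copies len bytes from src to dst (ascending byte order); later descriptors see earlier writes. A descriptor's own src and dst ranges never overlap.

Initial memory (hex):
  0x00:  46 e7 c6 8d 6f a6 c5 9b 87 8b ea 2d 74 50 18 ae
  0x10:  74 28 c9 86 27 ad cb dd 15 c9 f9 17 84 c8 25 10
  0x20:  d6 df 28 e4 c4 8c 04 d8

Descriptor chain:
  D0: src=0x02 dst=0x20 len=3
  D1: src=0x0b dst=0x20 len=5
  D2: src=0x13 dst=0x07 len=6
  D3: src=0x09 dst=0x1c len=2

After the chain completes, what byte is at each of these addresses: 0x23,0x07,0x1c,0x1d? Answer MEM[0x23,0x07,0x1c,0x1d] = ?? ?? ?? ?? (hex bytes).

MEM[0x23,0x07,0x1c,0x1d] = 18 86 ad cb

#0 dst[0x20+3] := {0xc6,0x8d,0x6f}
#1 dst[0x20+5] := {0x2d,0x74,0x50,0x18,0xae}
#2 dst[0x07+6] := {0x86,0x27,0xad,0xcb,0xdd,0x15}
#3 dst[0x1c+2] := {0xad,0xcb}
query mem[0x23]=0x18, mem[0x07]=0x86, mem[0x1c]=0xad, mem[0x1d]=0xcb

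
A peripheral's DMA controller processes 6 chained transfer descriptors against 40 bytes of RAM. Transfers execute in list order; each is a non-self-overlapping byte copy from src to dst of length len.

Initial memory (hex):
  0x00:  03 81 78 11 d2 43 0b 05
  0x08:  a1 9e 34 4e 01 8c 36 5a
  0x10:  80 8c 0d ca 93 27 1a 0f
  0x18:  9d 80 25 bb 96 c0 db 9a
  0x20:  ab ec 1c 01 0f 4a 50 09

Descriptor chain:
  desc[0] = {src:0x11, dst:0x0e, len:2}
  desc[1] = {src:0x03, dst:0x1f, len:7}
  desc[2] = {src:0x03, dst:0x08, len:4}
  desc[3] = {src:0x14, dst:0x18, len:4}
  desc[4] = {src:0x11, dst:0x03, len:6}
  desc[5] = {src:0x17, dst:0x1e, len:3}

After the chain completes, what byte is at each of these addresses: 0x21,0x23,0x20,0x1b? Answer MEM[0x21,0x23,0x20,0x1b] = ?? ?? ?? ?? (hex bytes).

  after D0: wrote 2B at 0x0e = 8c0d
  after D1: wrote 7B at 0x1f = 11d2430b05a19e
  after D2: wrote 4B at 0x08 = 11d2430b
  after D3: wrote 4B at 0x18 = 93271a0f
  after D4: wrote 6B at 0x03 = 8c0dca93271a
  after D5: wrote 3B at 0x1e = 0f9327
query mem[0x21]=0x43, mem[0x23]=0x05, mem[0x20]=0x27, mem[0x1b]=0x0f

MEM[0x21,0x23,0x20,0x1b] = 43 05 27 0f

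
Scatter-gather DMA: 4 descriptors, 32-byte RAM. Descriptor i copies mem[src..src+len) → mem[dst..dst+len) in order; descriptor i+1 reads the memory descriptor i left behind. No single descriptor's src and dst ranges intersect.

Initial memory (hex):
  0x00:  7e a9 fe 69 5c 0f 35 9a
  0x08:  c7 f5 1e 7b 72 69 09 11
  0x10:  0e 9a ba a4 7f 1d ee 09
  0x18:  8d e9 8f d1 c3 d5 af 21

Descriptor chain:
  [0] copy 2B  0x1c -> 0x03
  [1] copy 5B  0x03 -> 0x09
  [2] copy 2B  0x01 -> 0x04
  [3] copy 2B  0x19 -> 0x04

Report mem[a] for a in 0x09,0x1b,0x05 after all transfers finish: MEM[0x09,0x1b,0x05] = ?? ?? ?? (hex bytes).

MEM[0x09,0x1b,0x05] = c3 d1 8f

#0 dst[0x03+2] := {0xc3,0xd5}
#1 dst[0x09+5] := {0xc3,0xd5,0x0f,0x35,0x9a}
#2 dst[0x04+2] := {0xa9,0xfe}
#3 dst[0x04+2] := {0xe9,0x8f}
query mem[0x09]=0xc3, mem[0x1b]=0xd1, mem[0x05]=0x8f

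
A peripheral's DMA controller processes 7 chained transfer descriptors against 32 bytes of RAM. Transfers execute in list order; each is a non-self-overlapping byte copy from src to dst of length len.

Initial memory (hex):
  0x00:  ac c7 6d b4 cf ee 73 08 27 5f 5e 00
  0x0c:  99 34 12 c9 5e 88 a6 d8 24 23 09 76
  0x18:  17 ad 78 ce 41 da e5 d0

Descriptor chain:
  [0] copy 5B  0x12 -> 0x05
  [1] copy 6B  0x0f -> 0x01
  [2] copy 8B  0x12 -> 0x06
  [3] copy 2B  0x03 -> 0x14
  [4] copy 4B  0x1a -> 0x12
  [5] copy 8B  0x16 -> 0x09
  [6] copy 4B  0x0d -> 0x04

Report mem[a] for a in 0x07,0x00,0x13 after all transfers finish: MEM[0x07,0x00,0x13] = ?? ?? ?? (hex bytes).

MEM[0x07,0x00,0x13] = da ac ce

D0: mem[0x05..0x09] <- [a6 d8 24 23 09]
D1: mem[0x01..0x06] <- [c9 5e 88 a6 d8 24]
D2: mem[0x06..0x0d] <- [a6 d8 24 23 09 76 17 ad]
D3: mem[0x14..0x15] <- [88 a6]
D4: mem[0x12..0x15] <- [78 ce 41 da]
D5: mem[0x09..0x10] <- [09 76 17 ad 78 ce 41 da]
D6: mem[0x04..0x07] <- [78 ce 41 da]
query mem[0x07]=0xda, mem[0x00]=0xac, mem[0x13]=0xce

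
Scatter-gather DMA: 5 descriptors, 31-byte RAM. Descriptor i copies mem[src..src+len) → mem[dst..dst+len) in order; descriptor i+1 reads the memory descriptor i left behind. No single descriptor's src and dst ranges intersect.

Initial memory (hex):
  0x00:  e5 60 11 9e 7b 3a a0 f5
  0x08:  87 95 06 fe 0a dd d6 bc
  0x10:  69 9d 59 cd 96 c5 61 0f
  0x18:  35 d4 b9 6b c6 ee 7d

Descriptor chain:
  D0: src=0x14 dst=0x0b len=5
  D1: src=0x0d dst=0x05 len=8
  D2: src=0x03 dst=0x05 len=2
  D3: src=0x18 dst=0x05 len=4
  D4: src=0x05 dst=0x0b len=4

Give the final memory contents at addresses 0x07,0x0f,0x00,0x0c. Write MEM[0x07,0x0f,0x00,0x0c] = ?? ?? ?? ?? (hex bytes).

MEM[0x07,0x0f,0x00,0x0c] = b9 35 e5 d4

#0 dst[0x0b+5] := {0x96,0xc5,0x61,0x0f,0x35}
#1 dst[0x05+8] := {0x61,0x0f,0x35,0x69,0x9d,0x59,0xcd,0x96}
#2 dst[0x05+2] := {0x9e,0x7b}
#3 dst[0x05+4] := {0x35,0xd4,0xb9,0x6b}
#4 dst[0x0b+4] := {0x35,0xd4,0xb9,0x6b}
query mem[0x07]=0xb9, mem[0x0f]=0x35, mem[0x00]=0xe5, mem[0x0c]=0xd4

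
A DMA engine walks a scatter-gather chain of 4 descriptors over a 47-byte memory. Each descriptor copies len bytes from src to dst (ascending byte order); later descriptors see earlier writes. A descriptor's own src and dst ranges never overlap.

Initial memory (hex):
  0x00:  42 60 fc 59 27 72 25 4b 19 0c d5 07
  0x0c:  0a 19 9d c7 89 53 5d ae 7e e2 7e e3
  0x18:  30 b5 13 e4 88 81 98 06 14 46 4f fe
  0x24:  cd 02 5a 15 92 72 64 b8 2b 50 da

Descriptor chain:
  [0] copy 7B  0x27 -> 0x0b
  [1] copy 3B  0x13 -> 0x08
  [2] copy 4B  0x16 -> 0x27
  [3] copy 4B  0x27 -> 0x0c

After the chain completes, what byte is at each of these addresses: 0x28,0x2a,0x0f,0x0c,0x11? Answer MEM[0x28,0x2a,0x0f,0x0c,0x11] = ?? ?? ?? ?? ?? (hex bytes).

MEM[0x28,0x2a,0x0f,0x0c,0x11] = e3 b5 b5 7e 50

  after D0: wrote 7B at 0x0b = 15927264b82b50
  after D1: wrote 3B at 0x08 = ae7ee2
  after D2: wrote 4B at 0x27 = 7ee330b5
  after D3: wrote 4B at 0x0c = 7ee330b5
query mem[0x28]=0xe3, mem[0x2a]=0xb5, mem[0x0f]=0xb5, mem[0x0c]=0x7e, mem[0x11]=0x50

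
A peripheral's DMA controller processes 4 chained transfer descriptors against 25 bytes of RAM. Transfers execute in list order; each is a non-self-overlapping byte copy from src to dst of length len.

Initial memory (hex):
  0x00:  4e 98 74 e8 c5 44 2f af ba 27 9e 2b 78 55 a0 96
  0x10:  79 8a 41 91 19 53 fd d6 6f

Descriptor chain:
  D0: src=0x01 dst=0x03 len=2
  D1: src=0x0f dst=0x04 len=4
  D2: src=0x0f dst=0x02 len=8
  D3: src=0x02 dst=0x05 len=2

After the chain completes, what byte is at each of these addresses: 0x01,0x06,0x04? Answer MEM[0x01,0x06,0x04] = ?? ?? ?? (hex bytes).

MEM[0x01,0x06,0x04] = 98 79 8a

  after D0: wrote 2B at 0x03 = 9874
  after D1: wrote 4B at 0x04 = 96798a41
  after D2: wrote 8B at 0x02 = 96798a41911953fd
  after D3: wrote 2B at 0x05 = 9679
query mem[0x01]=0x98, mem[0x06]=0x79, mem[0x04]=0x8a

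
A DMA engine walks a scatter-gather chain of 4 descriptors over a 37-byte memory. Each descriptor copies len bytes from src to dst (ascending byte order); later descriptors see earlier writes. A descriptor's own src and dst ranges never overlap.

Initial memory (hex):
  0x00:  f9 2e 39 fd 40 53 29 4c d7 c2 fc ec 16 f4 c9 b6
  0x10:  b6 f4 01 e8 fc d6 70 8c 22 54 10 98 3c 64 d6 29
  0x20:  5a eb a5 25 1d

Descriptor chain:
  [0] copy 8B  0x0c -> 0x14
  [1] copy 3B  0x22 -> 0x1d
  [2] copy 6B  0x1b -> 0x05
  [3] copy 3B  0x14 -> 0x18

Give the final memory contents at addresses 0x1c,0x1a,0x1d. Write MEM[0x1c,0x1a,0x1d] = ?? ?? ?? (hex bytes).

MEM[0x1c,0x1a,0x1d] = 3c c9 a5

D0: mem[0x14..0x1b] <- [16 f4 c9 b6 b6 f4 01 e8]
D1: mem[0x1d..0x1f] <- [a5 25 1d]
D2: mem[0x05..0x0a] <- [e8 3c a5 25 1d 5a]
D3: mem[0x18..0x1a] <- [16 f4 c9]
query mem[0x1c]=0x3c, mem[0x1a]=0xc9, mem[0x1d]=0xa5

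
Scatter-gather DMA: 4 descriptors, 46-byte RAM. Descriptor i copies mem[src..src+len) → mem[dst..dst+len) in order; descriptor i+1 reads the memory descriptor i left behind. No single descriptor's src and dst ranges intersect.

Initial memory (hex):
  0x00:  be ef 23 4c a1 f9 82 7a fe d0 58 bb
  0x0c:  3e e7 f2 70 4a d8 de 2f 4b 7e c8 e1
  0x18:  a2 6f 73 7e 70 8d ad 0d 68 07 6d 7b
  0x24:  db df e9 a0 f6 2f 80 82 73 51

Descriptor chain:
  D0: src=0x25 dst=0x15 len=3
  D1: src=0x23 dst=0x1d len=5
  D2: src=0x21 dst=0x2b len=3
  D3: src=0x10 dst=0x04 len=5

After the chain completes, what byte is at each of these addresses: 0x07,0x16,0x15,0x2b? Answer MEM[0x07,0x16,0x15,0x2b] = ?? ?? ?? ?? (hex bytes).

MEM[0x07,0x16,0x15,0x2b] = 2f e9 df a0

[0] 0x25->0x15 len=3 : df e9 a0
[1] 0x23->0x1d len=5 : 7b db df e9 a0
[2] 0x21->0x2b len=3 : a0 6d 7b
[3] 0x10->0x04 len=5 : 4a d8 de 2f 4b
query mem[0x07]=0x2f, mem[0x16]=0xe9, mem[0x15]=0xdf, mem[0x2b]=0xa0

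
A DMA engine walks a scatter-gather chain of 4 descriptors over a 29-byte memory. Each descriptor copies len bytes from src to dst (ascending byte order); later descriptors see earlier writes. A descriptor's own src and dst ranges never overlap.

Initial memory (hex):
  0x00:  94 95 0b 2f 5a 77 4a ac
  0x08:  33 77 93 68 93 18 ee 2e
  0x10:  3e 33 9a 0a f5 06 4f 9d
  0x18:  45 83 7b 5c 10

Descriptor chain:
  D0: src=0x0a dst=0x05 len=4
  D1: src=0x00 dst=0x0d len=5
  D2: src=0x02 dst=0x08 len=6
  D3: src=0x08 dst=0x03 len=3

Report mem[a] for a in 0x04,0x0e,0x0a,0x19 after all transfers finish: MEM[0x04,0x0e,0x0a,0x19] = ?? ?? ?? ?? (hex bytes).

MEM[0x04,0x0e,0x0a,0x19] = 2f 95 5a 83

D0: mem[0x05..0x08] <- [93 68 93 18]
D1: mem[0x0d..0x11] <- [94 95 0b 2f 5a]
D2: mem[0x08..0x0d] <- [0b 2f 5a 93 68 93]
D3: mem[0x03..0x05] <- [0b 2f 5a]
query mem[0x04]=0x2f, mem[0x0e]=0x95, mem[0x0a]=0x5a, mem[0x19]=0x83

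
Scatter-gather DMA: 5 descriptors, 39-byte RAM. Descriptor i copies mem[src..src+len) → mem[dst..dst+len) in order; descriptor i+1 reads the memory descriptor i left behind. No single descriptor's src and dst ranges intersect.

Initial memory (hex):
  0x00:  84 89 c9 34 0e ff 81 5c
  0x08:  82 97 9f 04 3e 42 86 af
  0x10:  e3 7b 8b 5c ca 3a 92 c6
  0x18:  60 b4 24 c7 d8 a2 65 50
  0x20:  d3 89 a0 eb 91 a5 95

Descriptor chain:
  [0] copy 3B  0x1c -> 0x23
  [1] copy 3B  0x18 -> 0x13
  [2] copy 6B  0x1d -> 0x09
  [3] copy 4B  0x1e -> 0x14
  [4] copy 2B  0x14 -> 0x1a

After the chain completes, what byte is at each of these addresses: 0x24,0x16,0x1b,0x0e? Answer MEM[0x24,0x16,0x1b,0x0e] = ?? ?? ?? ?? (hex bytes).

MEM[0x24,0x16,0x1b,0x0e] = a2 d3 50 a0

  after D0: wrote 3B at 0x23 = d8a265
  after D1: wrote 3B at 0x13 = 60b424
  after D2: wrote 6B at 0x09 = a26550d389a0
  after D3: wrote 4B at 0x14 = 6550d389
  after D4: wrote 2B at 0x1a = 6550
query mem[0x24]=0xa2, mem[0x16]=0xd3, mem[0x1b]=0x50, mem[0x0e]=0xa0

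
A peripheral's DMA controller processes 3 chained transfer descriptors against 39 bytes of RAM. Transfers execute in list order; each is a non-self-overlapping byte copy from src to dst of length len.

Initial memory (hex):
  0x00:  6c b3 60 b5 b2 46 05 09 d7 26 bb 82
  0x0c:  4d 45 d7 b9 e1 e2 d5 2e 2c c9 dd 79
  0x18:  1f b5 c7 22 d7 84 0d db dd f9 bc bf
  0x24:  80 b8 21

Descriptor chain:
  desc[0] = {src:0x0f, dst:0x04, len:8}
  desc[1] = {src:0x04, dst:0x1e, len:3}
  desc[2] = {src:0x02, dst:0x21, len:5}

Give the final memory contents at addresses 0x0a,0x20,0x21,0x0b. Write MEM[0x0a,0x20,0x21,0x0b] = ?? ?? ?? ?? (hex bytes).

#0 dst[0x04+8] := {0xb9,0xe1,0xe2,0xd5,0x2e,0x2c,0xc9,0xdd}
#1 dst[0x1e+3] := {0xb9,0xe1,0xe2}
#2 dst[0x21+5] := {0x60,0xb5,0xb9,0xe1,0xe2}
query mem[0x0a]=0xc9, mem[0x20]=0xe2, mem[0x21]=0x60, mem[0x0b]=0xdd

MEM[0x0a,0x20,0x21,0x0b] = c9 e2 60 dd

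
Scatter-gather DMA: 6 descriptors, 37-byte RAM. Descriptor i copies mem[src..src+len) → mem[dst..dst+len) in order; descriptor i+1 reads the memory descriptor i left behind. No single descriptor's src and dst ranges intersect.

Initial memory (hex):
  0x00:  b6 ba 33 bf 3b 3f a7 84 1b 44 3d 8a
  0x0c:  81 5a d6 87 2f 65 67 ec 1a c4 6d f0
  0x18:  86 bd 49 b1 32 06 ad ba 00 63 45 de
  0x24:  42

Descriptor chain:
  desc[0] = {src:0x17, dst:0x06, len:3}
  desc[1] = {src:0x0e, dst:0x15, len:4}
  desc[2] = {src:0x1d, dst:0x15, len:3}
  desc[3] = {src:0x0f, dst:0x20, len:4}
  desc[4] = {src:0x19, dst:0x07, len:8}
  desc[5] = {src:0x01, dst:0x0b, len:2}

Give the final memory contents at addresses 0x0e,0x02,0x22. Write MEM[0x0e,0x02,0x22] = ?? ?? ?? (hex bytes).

D0: mem[0x06..0x08] <- [f0 86 bd]
D1: mem[0x15..0x18] <- [d6 87 2f 65]
D2: mem[0x15..0x17] <- [06 ad ba]
D3: mem[0x20..0x23] <- [87 2f 65 67]
D4: mem[0x07..0x0e] <- [bd 49 b1 32 06 ad ba 87]
D5: mem[0x0b..0x0c] <- [ba 33]
query mem[0x0e]=0x87, mem[0x02]=0x33, mem[0x22]=0x65

MEM[0x0e,0x02,0x22] = 87 33 65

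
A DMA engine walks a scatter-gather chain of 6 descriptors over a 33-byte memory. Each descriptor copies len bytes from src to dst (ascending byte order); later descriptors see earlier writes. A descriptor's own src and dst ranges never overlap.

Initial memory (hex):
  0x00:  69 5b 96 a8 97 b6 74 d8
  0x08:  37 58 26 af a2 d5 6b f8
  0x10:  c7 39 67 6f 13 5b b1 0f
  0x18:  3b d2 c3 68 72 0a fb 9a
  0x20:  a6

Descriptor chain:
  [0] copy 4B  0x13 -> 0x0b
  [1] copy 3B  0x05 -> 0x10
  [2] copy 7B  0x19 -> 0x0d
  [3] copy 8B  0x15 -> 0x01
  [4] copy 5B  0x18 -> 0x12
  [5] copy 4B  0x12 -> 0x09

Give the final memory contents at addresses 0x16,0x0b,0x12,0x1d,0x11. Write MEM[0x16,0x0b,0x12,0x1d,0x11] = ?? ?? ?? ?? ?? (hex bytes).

MEM[0x16,0x0b,0x12,0x1d,0x11] = 72 c3 3b 0a 0a

D0: mem[0x0b..0x0e] <- [6f 13 5b b1]
D1: mem[0x10..0x12] <- [b6 74 d8]
D2: mem[0x0d..0x13] <- [d2 c3 68 72 0a fb 9a]
D3: mem[0x01..0x08] <- [5b b1 0f 3b d2 c3 68 72]
D4: mem[0x12..0x16] <- [3b d2 c3 68 72]
D5: mem[0x09..0x0c] <- [3b d2 c3 68]
query mem[0x16]=0x72, mem[0x0b]=0xc3, mem[0x12]=0x3b, mem[0x1d]=0x0a, mem[0x11]=0x0a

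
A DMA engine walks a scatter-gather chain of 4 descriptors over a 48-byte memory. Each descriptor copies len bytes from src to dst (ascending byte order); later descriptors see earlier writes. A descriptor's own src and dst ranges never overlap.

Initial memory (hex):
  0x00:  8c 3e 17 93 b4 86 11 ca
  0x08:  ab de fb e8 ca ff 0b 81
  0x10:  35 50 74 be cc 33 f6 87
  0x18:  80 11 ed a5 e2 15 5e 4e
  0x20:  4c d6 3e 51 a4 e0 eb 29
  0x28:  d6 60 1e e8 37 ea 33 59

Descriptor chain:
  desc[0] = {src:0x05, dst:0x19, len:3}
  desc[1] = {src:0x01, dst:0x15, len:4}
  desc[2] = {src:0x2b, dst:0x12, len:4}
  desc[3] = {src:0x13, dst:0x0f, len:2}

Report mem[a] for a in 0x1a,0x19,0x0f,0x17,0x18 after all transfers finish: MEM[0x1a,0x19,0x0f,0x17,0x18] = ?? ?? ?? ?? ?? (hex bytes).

[0] 0x05->0x19 len=3 : 86 11 ca
[1] 0x01->0x15 len=4 : 3e 17 93 b4
[2] 0x2b->0x12 len=4 : e8 37 ea 33
[3] 0x13->0x0f len=2 : 37 ea
query mem[0x1a]=0x11, mem[0x19]=0x86, mem[0x0f]=0x37, mem[0x17]=0x93, mem[0x18]=0xb4

MEM[0x1a,0x19,0x0f,0x17,0x18] = 11 86 37 93 b4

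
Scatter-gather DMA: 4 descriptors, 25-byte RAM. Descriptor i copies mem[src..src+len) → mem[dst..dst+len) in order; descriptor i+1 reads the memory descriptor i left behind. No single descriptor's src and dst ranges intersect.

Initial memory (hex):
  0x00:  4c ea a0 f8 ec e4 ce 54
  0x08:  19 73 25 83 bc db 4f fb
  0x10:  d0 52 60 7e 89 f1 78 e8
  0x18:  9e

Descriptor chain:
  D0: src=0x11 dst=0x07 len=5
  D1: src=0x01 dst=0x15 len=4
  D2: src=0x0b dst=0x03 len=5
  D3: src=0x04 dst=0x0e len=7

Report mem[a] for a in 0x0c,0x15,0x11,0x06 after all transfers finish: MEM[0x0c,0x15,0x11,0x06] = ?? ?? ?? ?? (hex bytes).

D0: mem[0x07..0x0b] <- [52 60 7e 89 f1]
D1: mem[0x15..0x18] <- [ea a0 f8 ec]
D2: mem[0x03..0x07] <- [f1 bc db 4f fb]
D3: mem[0x0e..0x14] <- [bc db 4f fb 60 7e 89]
query mem[0x0c]=0xbc, mem[0x15]=0xea, mem[0x11]=0xfb, mem[0x06]=0x4f

MEM[0x0c,0x15,0x11,0x06] = bc ea fb 4f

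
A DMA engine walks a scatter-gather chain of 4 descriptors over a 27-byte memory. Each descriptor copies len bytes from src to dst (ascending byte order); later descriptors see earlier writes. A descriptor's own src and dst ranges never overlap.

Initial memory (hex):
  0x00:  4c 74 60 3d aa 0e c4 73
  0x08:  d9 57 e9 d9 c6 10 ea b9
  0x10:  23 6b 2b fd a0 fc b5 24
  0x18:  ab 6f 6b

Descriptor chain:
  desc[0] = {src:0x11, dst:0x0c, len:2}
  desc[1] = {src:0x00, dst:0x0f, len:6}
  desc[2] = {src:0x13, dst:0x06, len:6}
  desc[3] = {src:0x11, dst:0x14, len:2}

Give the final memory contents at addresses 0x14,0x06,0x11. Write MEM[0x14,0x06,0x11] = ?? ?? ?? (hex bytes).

D0: mem[0x0c..0x0d] <- [6b 2b]
D1: mem[0x0f..0x14] <- [4c 74 60 3d aa 0e]
D2: mem[0x06..0x0b] <- [aa 0e fc b5 24 ab]
D3: mem[0x14..0x15] <- [60 3d]
query mem[0x14]=0x60, mem[0x06]=0xaa, mem[0x11]=0x60

MEM[0x14,0x06,0x11] = 60 aa 60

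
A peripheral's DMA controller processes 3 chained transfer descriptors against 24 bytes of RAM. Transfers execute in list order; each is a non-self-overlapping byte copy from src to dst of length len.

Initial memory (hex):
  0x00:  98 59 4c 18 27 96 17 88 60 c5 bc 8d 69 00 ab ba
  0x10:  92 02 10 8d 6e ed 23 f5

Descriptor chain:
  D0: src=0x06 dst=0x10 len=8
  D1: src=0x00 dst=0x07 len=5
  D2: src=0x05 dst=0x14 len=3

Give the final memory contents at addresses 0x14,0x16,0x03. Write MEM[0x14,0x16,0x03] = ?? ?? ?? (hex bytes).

MEM[0x14,0x16,0x03] = 96 98 18

[0] 0x06->0x10 len=8 : 17 88 60 c5 bc 8d 69 00
[1] 0x00->0x07 len=5 : 98 59 4c 18 27
[2] 0x05->0x14 len=3 : 96 17 98
query mem[0x14]=0x96, mem[0x16]=0x98, mem[0x03]=0x18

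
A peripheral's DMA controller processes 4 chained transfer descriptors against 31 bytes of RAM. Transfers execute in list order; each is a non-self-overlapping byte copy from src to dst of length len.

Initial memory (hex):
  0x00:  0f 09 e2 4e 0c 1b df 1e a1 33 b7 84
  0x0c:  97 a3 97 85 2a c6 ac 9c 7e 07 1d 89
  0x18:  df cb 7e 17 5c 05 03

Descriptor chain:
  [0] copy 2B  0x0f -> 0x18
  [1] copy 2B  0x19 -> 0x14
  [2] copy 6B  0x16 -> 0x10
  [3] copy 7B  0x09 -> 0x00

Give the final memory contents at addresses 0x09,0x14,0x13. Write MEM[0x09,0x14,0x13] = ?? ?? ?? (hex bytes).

  after D0: wrote 2B at 0x18 = 852a
  after D1: wrote 2B at 0x14 = 2a7e
  after D2: wrote 6B at 0x10 = 1d89852a7e17
  after D3: wrote 7B at 0x00 = 33b78497a39785
query mem[0x09]=0x33, mem[0x14]=0x7e, mem[0x13]=0x2a

MEM[0x09,0x14,0x13] = 33 7e 2a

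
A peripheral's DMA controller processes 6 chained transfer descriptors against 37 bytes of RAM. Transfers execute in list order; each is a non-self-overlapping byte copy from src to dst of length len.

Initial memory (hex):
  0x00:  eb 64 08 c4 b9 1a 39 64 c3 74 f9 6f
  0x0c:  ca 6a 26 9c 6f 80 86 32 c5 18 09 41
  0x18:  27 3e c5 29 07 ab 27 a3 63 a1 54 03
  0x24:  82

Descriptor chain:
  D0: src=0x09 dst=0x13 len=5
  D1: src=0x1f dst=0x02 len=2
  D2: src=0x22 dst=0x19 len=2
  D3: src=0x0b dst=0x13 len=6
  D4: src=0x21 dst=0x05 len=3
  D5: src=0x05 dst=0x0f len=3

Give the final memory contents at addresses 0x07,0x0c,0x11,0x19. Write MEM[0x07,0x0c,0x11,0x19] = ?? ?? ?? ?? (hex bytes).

MEM[0x07,0x0c,0x11,0x19] = 03 ca 03 54

#0 dst[0x13+5] := {0x74,0xf9,0x6f,0xca,0x6a}
#1 dst[0x02+2] := {0xa3,0x63}
#2 dst[0x19+2] := {0x54,0x03}
#3 dst[0x13+6] := {0x6f,0xca,0x6a,0x26,0x9c,0x6f}
#4 dst[0x05+3] := {0xa1,0x54,0x03}
#5 dst[0x0f+3] := {0xa1,0x54,0x03}
query mem[0x07]=0x03, mem[0x0c]=0xca, mem[0x11]=0x03, mem[0x19]=0x54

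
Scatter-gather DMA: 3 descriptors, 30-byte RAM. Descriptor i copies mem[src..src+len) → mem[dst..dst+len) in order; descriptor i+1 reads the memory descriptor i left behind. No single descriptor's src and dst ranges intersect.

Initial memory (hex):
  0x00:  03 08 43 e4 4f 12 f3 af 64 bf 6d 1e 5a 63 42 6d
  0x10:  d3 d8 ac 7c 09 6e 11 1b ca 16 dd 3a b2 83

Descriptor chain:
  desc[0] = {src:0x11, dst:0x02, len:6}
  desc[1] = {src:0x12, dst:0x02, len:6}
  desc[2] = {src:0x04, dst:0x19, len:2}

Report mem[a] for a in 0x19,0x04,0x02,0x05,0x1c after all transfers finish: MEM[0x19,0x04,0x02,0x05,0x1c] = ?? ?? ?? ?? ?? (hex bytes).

MEM[0x19,0x04,0x02,0x05,0x1c] = 09 09 ac 6e b2

  after D0: wrote 6B at 0x02 = d8ac7c096e11
  after D1: wrote 6B at 0x02 = ac7c096e111b
  after D2: wrote 2B at 0x19 = 096e
query mem[0x19]=0x09, mem[0x04]=0x09, mem[0x02]=0xac, mem[0x05]=0x6e, mem[0x1c]=0xb2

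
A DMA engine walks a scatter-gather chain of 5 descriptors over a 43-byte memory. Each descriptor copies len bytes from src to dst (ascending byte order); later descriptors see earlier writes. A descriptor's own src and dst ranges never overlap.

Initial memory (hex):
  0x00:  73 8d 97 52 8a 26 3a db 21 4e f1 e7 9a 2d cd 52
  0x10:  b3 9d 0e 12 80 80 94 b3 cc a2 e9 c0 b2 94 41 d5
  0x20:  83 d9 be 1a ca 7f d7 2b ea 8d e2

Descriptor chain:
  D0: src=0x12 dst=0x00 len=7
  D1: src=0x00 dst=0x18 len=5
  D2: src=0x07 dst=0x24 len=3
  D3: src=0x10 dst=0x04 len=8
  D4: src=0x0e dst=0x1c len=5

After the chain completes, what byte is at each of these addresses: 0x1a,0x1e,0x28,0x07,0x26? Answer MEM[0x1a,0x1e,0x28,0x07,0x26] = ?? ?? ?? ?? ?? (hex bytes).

#0 dst[0x00+7] := {0x0e,0x12,0x80,0x80,0x94,0xb3,0xcc}
#1 dst[0x18+5] := {0x0e,0x12,0x80,0x80,0x94}
#2 dst[0x24+3] := {0xdb,0x21,0x4e}
#3 dst[0x04+8] := {0xb3,0x9d,0x0e,0x12,0x80,0x80,0x94,0xb3}
#4 dst[0x1c+5] := {0xcd,0x52,0xb3,0x9d,0x0e}
query mem[0x1a]=0x80, mem[0x1e]=0xb3, mem[0x28]=0xea, mem[0x07]=0x12, mem[0x26]=0x4e

MEM[0x1a,0x1e,0x28,0x07,0x26] = 80 b3 ea 12 4e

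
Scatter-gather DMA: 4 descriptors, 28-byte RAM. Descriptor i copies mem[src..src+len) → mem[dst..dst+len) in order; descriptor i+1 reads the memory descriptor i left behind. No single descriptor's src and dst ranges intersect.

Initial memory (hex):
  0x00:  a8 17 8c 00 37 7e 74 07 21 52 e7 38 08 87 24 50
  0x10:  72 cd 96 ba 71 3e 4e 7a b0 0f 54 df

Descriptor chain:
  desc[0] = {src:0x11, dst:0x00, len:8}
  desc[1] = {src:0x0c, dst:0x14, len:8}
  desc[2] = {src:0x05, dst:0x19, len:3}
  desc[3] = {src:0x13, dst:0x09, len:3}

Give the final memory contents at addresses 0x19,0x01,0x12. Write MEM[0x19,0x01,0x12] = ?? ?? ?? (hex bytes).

MEM[0x19,0x01,0x12] = 4e 96 96

D0: mem[0x00..0x07] <- [cd 96 ba 71 3e 4e 7a b0]
D1: mem[0x14..0x1b] <- [08 87 24 50 72 cd 96 ba]
D2: mem[0x19..0x1b] <- [4e 7a b0]
D3: mem[0x09..0x0b] <- [ba 08 87]
query mem[0x19]=0x4e, mem[0x01]=0x96, mem[0x12]=0x96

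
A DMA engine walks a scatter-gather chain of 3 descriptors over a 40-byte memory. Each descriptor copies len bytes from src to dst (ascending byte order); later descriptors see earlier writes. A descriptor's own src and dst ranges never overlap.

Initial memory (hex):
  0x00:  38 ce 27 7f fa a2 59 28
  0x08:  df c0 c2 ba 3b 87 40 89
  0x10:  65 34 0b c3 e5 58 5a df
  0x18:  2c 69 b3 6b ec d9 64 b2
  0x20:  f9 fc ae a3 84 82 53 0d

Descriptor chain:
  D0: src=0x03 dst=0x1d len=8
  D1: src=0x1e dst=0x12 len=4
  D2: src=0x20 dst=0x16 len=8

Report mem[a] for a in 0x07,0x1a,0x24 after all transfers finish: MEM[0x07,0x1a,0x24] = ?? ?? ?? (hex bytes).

  after D0: wrote 8B at 0x1d = 7ffaa25928dfc0c2
  after D1: wrote 4B at 0x12 = faa25928
  after D2: wrote 8B at 0x16 = 5928dfc0c282530d
query mem[0x07]=0x28, mem[0x1a]=0xc2, mem[0x24]=0xc2

MEM[0x07,0x1a,0x24] = 28 c2 c2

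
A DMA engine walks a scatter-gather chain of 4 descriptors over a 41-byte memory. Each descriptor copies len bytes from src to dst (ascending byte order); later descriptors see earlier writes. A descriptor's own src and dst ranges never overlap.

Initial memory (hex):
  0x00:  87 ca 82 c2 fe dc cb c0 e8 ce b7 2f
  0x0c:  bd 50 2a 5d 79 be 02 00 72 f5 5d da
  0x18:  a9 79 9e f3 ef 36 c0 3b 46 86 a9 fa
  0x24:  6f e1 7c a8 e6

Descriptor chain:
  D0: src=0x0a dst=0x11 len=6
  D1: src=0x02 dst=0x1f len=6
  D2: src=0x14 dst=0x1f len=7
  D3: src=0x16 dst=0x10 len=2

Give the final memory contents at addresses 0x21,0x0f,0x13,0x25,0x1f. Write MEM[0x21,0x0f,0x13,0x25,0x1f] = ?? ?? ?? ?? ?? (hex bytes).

  after D0: wrote 6B at 0x11 = b72fbd502a5d
  after D1: wrote 6B at 0x1f = 82c2fedccbc0
  after D2: wrote 7B at 0x1f = 502a5ddaa9799e
  after D3: wrote 2B at 0x10 = 5dda
query mem[0x21]=0x5d, mem[0x0f]=0x5d, mem[0x13]=0xbd, mem[0x25]=0x9e, mem[0x1f]=0x50

MEM[0x21,0x0f,0x13,0x25,0x1f] = 5d 5d bd 9e 50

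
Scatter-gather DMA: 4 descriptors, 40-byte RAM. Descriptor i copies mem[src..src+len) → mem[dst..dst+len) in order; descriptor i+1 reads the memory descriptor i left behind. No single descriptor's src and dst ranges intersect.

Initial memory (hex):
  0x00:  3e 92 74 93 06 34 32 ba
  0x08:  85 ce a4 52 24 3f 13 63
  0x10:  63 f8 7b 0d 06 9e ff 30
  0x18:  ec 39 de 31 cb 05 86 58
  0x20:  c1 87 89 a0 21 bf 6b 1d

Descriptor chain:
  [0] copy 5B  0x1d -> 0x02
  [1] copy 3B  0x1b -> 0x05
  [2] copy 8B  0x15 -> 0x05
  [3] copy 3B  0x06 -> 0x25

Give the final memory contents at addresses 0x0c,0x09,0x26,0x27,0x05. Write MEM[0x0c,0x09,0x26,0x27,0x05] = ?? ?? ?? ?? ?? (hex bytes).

MEM[0x0c,0x09,0x26,0x27,0x05] = cb 39 30 ec 9e

D0: mem[0x02..0x06] <- [05 86 58 c1 87]
D1: mem[0x05..0x07] <- [31 cb 05]
D2: mem[0x05..0x0c] <- [9e ff 30 ec 39 de 31 cb]
D3: mem[0x25..0x27] <- [ff 30 ec]
query mem[0x0c]=0xcb, mem[0x09]=0x39, mem[0x26]=0x30, mem[0x27]=0xec, mem[0x05]=0x9e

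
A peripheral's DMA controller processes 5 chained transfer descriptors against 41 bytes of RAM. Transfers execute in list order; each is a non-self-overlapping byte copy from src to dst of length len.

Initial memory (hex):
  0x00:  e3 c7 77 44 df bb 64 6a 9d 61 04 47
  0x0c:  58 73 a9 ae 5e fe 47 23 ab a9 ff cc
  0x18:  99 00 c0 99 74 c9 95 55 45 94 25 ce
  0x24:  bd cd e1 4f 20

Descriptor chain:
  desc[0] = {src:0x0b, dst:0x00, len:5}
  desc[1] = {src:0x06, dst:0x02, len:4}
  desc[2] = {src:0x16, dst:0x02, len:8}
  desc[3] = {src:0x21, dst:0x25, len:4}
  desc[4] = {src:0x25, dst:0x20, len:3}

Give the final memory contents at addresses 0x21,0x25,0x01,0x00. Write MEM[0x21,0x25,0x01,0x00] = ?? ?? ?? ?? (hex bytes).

#0 dst[0x00+5] := {0x47,0x58,0x73,0xa9,0xae}
#1 dst[0x02+4] := {0x64,0x6a,0x9d,0x61}
#2 dst[0x02+8] := {0xff,0xcc,0x99,0x00,0xc0,0x99,0x74,0xc9}
#3 dst[0x25+4] := {0x94,0x25,0xce,0xbd}
#4 dst[0x20+3] := {0x94,0x25,0xce}
query mem[0x21]=0x25, mem[0x25]=0x94, mem[0x01]=0x58, mem[0x00]=0x47

MEM[0x21,0x25,0x01,0x00] = 25 94 58 47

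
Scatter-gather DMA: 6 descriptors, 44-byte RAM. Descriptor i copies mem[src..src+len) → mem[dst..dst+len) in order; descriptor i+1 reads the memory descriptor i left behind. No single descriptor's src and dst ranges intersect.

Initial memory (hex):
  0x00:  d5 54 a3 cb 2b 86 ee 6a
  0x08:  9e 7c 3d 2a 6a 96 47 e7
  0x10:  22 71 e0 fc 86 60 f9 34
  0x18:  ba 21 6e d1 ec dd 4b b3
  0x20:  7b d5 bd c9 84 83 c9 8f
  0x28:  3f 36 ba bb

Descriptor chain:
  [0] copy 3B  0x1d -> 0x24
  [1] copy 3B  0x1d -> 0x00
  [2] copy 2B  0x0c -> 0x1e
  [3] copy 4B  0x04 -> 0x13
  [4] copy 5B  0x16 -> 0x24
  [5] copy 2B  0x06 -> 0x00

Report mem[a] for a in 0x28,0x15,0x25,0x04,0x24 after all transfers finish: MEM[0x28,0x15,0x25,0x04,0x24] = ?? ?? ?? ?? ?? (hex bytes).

MEM[0x28,0x15,0x25,0x04,0x24] = 6e ee 34 2b 6a

#0 dst[0x24+3] := {0xdd,0x4b,0xb3}
#1 dst[0x00+3] := {0xdd,0x4b,0xb3}
#2 dst[0x1e+2] := {0x6a,0x96}
#3 dst[0x13+4] := {0x2b,0x86,0xee,0x6a}
#4 dst[0x24+5] := {0x6a,0x34,0xba,0x21,0x6e}
#5 dst[0x00+2] := {0xee,0x6a}
query mem[0x28]=0x6e, mem[0x15]=0xee, mem[0x25]=0x34, mem[0x04]=0x2b, mem[0x24]=0x6a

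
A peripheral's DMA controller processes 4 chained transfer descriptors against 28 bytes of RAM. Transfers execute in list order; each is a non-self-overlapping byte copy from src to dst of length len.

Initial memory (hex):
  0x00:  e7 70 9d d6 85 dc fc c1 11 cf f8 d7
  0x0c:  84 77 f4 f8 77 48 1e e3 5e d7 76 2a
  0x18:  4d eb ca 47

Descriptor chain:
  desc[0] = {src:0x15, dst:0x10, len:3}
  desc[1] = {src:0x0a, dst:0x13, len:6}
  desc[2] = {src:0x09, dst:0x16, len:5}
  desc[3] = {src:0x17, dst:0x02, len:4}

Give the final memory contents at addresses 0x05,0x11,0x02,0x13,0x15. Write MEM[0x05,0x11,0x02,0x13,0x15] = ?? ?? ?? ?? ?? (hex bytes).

MEM[0x05,0x11,0x02,0x13,0x15] = 77 76 f8 f8 84

[0] 0x15->0x10 len=3 : d7 76 2a
[1] 0x0a->0x13 len=6 : f8 d7 84 77 f4 f8
[2] 0x09->0x16 len=5 : cf f8 d7 84 77
[3] 0x17->0x02 len=4 : f8 d7 84 77
query mem[0x05]=0x77, mem[0x11]=0x76, mem[0x02]=0xf8, mem[0x13]=0xf8, mem[0x15]=0x84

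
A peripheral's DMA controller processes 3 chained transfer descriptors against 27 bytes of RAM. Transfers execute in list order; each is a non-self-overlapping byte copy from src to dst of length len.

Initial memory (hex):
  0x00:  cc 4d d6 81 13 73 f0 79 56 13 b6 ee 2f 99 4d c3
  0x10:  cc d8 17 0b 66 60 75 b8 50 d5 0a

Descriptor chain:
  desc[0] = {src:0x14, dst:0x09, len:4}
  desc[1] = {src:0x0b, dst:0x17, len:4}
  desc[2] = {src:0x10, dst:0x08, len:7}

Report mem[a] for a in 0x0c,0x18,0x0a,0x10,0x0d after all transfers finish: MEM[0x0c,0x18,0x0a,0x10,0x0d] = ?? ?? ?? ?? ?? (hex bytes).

  after D0: wrote 4B at 0x09 = 666075b8
  after D1: wrote 4B at 0x17 = 75b8994d
  after D2: wrote 7B at 0x08 = ccd8170b666075
query mem[0x0c]=0x66, mem[0x18]=0xb8, mem[0x0a]=0x17, mem[0x10]=0xcc, mem[0x0d]=0x60

MEM[0x0c,0x18,0x0a,0x10,0x0d] = 66 b8 17 cc 60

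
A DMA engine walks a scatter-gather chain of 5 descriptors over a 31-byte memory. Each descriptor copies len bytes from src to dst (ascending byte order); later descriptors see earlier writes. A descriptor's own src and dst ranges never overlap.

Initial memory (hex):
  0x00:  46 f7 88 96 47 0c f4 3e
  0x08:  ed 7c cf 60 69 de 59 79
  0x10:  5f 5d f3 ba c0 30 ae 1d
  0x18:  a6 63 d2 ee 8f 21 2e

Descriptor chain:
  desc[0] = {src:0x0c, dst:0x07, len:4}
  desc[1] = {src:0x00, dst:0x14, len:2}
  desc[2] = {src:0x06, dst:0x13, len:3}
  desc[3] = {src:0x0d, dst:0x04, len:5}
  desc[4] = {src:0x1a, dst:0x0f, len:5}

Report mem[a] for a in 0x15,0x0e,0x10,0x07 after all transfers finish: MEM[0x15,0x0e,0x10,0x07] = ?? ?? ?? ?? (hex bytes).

  after D0: wrote 4B at 0x07 = 69de5979
  after D1: wrote 2B at 0x14 = 46f7
  after D2: wrote 3B at 0x13 = f469de
  after D3: wrote 5B at 0x04 = de59795f5d
  after D4: wrote 5B at 0x0f = d2ee8f212e
query mem[0x15]=0xde, mem[0x0e]=0x59, mem[0x10]=0xee, mem[0x07]=0x5f

MEM[0x15,0x0e,0x10,0x07] = de 59 ee 5f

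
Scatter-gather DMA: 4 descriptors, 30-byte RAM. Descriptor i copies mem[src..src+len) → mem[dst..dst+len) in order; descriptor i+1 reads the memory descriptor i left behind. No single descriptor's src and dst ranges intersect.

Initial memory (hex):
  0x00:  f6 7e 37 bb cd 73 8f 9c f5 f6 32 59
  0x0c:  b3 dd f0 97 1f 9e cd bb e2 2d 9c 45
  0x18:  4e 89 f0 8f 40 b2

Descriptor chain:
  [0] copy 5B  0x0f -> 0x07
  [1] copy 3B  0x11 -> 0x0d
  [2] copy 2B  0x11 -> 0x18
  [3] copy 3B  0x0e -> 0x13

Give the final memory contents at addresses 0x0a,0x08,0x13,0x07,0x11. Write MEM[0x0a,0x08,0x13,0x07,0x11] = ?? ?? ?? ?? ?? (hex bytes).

#0 dst[0x07+5] := {0x97,0x1f,0x9e,0xcd,0xbb}
#1 dst[0x0d+3] := {0x9e,0xcd,0xbb}
#2 dst[0x18+2] := {0x9e,0xcd}
#3 dst[0x13+3] := {0xcd,0xbb,0x1f}
query mem[0x0a]=0xcd, mem[0x08]=0x1f, mem[0x13]=0xcd, mem[0x07]=0x97, mem[0x11]=0x9e

MEM[0x0a,0x08,0x13,0x07,0x11] = cd 1f cd 97 9e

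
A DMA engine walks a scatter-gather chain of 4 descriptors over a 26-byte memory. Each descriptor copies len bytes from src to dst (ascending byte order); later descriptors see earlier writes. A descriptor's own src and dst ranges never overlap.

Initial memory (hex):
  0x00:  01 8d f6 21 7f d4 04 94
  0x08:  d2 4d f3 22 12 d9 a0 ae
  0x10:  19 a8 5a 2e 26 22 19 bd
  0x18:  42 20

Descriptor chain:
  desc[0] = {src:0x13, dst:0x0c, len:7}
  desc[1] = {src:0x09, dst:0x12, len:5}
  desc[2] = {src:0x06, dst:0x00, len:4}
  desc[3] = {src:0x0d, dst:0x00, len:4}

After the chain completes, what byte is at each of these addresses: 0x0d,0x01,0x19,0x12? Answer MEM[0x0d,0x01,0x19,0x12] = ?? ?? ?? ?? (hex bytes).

#0 dst[0x0c+7] := {0x2e,0x26,0x22,0x19,0xbd,0x42,0x20}
#1 dst[0x12+5] := {0x4d,0xf3,0x22,0x2e,0x26}
#2 dst[0x00+4] := {0x04,0x94,0xd2,0x4d}
#3 dst[0x00+4] := {0x26,0x22,0x19,0xbd}
query mem[0x0d]=0x26, mem[0x01]=0x22, mem[0x19]=0x20, mem[0x12]=0x4d

MEM[0x0d,0x01,0x19,0x12] = 26 22 20 4d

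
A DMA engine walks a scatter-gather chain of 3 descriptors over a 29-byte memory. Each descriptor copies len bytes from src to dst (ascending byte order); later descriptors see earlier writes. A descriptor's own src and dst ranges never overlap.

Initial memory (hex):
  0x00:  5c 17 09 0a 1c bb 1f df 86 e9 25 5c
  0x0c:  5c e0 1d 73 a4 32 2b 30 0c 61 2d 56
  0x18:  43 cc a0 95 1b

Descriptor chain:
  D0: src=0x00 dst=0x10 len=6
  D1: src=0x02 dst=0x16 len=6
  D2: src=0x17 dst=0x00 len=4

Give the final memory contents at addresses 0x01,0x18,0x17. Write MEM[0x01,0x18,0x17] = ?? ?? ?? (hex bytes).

MEM[0x01,0x18,0x17] = 1c 1c 0a

[0] 0x00->0x10 len=6 : 5c 17 09 0a 1c bb
[1] 0x02->0x16 len=6 : 09 0a 1c bb 1f df
[2] 0x17->0x00 len=4 : 0a 1c bb 1f
query mem[0x01]=0x1c, mem[0x18]=0x1c, mem[0x17]=0x0a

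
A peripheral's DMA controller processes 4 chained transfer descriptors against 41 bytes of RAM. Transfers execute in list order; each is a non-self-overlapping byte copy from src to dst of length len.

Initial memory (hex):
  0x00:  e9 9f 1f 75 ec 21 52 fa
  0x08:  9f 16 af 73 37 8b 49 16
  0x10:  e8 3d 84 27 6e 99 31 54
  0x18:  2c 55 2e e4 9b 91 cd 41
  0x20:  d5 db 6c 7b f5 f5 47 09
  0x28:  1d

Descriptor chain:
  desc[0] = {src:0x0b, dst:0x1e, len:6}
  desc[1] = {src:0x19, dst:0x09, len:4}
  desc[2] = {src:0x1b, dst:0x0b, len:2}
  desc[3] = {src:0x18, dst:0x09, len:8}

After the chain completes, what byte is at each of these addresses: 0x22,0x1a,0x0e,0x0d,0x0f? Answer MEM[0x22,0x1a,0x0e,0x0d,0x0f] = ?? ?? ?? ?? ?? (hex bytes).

MEM[0x22,0x1a,0x0e,0x0d,0x0f] = 16 2e 91 9b 73

  after D0: wrote 6B at 0x1e = 73378b4916e8
  after D1: wrote 4B at 0x09 = 552ee49b
  after D2: wrote 2B at 0x0b = e49b
  after D3: wrote 8B at 0x09 = 2c552ee49b917337
query mem[0x22]=0x16, mem[0x1a]=0x2e, mem[0x0e]=0x91, mem[0x0d]=0x9b, mem[0x0f]=0x73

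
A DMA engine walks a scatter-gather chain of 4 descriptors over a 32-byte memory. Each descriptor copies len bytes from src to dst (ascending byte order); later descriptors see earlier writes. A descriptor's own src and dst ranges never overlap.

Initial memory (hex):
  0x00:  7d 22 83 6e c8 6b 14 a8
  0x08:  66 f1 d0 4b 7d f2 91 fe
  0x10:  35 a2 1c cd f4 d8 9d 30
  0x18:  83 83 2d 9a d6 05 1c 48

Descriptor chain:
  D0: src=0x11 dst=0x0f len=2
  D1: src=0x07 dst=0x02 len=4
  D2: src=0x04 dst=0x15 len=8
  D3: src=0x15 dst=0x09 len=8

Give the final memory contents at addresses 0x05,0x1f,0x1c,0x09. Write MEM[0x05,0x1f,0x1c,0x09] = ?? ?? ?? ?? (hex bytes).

D0: mem[0x0f..0x10] <- [a2 1c]
D1: mem[0x02..0x05] <- [a8 66 f1 d0]
D2: mem[0x15..0x1c] <- [f1 d0 14 a8 66 f1 d0 4b]
D3: mem[0x09..0x10] <- [f1 d0 14 a8 66 f1 d0 4b]
query mem[0x05]=0xd0, mem[0x1f]=0x48, mem[0x1c]=0x4b, mem[0x09]=0xf1

MEM[0x05,0x1f,0x1c,0x09] = d0 48 4b f1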